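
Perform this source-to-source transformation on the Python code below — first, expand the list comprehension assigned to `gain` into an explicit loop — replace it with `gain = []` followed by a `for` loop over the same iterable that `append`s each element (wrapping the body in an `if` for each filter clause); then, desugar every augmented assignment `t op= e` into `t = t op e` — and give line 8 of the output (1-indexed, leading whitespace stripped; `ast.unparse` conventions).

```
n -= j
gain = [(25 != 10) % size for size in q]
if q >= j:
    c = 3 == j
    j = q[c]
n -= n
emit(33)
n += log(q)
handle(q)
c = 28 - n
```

Transformed code:
n = n - j
gain = []
for size in q:
    gain.append((25 != 10) % size)
if q >= j:
    c = 3 == j
    j = q[c]
n = n - n
emit(33)
n = n + log(q)
handle(q)
c = 28 - n

n = n - n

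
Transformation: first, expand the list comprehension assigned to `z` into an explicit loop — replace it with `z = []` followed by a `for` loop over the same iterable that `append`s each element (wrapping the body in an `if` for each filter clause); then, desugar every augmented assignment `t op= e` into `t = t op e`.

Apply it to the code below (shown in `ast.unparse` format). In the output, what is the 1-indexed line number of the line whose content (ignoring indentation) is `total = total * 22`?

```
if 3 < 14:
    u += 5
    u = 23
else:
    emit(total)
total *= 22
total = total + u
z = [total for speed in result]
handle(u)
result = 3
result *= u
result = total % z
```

6

Transformed code:
if 3 < 14:
    u = u + 5
    u = 23
else:
    emit(total)
total = total * 22
total = total + u
z = []
for speed in result:
    z.append(total)
handle(u)
result = 3
result = result * u
result = total % z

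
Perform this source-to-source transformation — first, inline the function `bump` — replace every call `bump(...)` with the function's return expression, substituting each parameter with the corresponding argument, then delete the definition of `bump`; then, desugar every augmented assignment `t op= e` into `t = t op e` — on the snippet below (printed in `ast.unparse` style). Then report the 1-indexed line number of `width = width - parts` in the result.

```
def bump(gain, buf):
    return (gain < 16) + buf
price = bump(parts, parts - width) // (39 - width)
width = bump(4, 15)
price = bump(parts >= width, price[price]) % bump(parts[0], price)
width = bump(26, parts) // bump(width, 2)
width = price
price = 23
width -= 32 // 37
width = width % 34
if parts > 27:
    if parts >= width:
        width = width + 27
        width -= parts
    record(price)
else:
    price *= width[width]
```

12

Transformed code:
price = ((parts < 16) + (parts - width)) // (39 - width)
width = (4 < 16) + 15
price = (((parts >= width) < 16) + price[price]) % ((parts[0] < 16) + price)
width = ((26 < 16) + parts) // ((width < 16) + 2)
width = price
price = 23
width = width - 32 // 37
width = width % 34
if parts > 27:
    if parts >= width:
        width = width + 27
        width = width - parts
    record(price)
else:
    price = price * width[width]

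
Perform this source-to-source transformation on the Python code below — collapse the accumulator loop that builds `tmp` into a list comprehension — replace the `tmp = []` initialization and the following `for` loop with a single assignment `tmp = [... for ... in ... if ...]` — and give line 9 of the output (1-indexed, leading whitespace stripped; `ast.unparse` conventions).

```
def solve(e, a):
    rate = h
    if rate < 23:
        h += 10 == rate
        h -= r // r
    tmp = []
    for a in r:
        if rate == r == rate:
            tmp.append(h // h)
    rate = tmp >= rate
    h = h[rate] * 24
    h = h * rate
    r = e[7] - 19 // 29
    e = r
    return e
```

h = h * rate

Transformed code:
def solve(e, a):
    rate = h
    if rate < 23:
        h += 10 == rate
        h -= r // r
    tmp = [h // h for a in r if rate == r == rate]
    rate = tmp >= rate
    h = h[rate] * 24
    h = h * rate
    r = e[7] - 19 // 29
    e = r
    return e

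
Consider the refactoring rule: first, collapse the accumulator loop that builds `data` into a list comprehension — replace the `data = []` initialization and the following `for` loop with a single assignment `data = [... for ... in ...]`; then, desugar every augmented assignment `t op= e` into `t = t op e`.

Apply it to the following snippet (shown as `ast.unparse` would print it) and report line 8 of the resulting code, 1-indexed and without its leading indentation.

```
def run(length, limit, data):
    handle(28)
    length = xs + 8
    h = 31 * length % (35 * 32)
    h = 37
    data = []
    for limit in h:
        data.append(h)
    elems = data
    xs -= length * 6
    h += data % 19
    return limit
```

xs = xs - length * 6

Transformed code:
def run(length, limit, data):
    handle(28)
    length = xs + 8
    h = 31 * length % (35 * 32)
    h = 37
    data = [h for limit in h]
    elems = data
    xs = xs - length * 6
    h = h + data % 19
    return limit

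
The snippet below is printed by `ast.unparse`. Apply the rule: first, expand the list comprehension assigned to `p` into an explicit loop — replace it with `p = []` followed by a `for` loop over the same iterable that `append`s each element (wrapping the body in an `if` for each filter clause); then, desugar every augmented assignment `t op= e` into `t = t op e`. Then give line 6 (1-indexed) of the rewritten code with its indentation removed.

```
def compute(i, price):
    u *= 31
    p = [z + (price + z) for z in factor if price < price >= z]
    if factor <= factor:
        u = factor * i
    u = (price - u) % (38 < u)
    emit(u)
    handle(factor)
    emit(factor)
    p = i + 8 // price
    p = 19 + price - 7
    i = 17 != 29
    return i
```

Transformed code:
def compute(i, price):
    u = u * 31
    p = []
    for z in factor:
        if price < price >= z:
            p.append(z + (price + z))
    if factor <= factor:
        u = factor * i
    u = (price - u) % (38 < u)
    emit(u)
    handle(factor)
    emit(factor)
    p = i + 8 // price
    p = 19 + price - 7
    i = 17 != 29
    return i

p.append(z + (price + z))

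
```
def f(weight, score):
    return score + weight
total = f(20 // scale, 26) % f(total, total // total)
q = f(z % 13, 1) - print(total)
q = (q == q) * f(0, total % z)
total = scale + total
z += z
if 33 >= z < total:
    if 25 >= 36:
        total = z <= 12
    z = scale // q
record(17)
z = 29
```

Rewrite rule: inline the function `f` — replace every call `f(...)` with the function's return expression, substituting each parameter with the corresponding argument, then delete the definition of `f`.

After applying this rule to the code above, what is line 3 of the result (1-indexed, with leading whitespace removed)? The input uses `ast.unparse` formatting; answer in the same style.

q = (q == q) * (total % z + 0)

Transformed code:
total = (26 + 20 // scale) % (total // total + total)
q = 1 + z % 13 - print(total)
q = (q == q) * (total % z + 0)
total = scale + total
z += z
if 33 >= z < total:
    if 25 >= 36:
        total = z <= 12
    z = scale // q
record(17)
z = 29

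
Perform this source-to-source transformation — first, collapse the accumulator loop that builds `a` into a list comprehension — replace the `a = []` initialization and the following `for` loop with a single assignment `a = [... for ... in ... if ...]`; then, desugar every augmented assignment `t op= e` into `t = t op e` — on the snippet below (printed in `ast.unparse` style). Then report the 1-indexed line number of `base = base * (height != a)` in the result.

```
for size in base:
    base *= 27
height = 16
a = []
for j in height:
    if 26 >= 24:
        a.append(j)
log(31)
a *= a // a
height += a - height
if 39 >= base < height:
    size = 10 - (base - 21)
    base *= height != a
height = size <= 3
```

10

Transformed code:
for size in base:
    base = base * 27
height = 16
a = [j for j in height if 26 >= 24]
log(31)
a = a * (a // a)
height = height + (a - height)
if 39 >= base < height:
    size = 10 - (base - 21)
    base = base * (height != a)
height = size <= 3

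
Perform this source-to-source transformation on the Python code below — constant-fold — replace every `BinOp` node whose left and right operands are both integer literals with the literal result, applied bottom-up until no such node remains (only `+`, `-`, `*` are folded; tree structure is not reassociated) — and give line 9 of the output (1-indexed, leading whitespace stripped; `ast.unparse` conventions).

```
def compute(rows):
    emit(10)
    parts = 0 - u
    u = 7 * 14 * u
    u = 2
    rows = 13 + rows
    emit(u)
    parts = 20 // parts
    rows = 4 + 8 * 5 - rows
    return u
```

rows = 44 - rows

Transformed code:
def compute(rows):
    emit(10)
    parts = 0 - u
    u = 98 * u
    u = 2
    rows = 13 + rows
    emit(u)
    parts = 20 // parts
    rows = 44 - rows
    return u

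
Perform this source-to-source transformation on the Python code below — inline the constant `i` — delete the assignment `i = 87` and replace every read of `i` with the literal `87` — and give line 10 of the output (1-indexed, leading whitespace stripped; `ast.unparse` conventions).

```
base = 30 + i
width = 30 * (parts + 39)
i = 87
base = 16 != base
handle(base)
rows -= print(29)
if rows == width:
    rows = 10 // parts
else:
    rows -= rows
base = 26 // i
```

base = 26 // 87

Transformed code:
base = 30 + 87
width = 30 * (parts + 39)
base = 16 != base
handle(base)
rows -= print(29)
if rows == width:
    rows = 10 // parts
else:
    rows -= rows
base = 26 // 87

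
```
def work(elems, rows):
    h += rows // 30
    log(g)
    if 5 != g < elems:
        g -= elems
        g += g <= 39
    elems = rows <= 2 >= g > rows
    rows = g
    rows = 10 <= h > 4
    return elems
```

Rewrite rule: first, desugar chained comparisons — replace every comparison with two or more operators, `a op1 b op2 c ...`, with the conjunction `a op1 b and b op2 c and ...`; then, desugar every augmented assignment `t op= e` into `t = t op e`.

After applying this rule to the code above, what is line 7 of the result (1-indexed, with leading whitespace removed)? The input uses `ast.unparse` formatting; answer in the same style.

Transformed code:
def work(elems, rows):
    h = h + rows // 30
    log(g)
    if 5 != g and g < elems:
        g = g - elems
        g = g + (g <= 39)
    elems = rows <= 2 and 2 >= g and (g > rows)
    rows = g
    rows = 10 <= h and h > 4
    return elems

elems = rows <= 2 and 2 >= g and (g > rows)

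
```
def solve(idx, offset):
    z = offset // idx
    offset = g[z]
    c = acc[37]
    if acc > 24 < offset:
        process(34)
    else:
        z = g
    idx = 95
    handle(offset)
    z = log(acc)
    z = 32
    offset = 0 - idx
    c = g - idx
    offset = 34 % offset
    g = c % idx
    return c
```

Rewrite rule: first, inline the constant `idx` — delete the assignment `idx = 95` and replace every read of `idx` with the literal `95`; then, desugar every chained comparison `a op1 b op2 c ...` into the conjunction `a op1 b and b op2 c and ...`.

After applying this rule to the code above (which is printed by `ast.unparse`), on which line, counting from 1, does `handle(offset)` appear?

9

Transformed code:
def solve(idx, offset):
    z = offset // 95
    offset = g[z]
    c = acc[37]
    if acc > 24 and 24 < offset:
        process(34)
    else:
        z = g
    handle(offset)
    z = log(acc)
    z = 32
    offset = 0 - 95
    c = g - 95
    offset = 34 % offset
    g = c % 95
    return c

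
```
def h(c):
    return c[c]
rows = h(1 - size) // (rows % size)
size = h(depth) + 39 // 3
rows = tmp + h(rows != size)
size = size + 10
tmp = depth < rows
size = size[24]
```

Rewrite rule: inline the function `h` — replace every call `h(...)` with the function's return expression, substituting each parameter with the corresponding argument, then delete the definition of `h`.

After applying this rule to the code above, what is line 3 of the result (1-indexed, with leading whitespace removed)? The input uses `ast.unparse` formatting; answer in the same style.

Transformed code:
rows = (1 - size)[1 - size] // (rows % size)
size = depth[depth] + 39 // 3
rows = tmp + (rows != size)[rows != size]
size = size + 10
tmp = depth < rows
size = size[24]

rows = tmp + (rows != size)[rows != size]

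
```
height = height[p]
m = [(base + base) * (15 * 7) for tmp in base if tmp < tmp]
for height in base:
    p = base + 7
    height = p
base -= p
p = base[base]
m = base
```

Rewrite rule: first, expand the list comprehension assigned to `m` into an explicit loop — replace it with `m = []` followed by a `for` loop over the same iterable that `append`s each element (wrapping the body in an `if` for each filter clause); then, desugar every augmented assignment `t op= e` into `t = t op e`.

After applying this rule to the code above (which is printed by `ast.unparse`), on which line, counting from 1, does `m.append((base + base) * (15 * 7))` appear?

Transformed code:
height = height[p]
m = []
for tmp in base:
    if tmp < tmp:
        m.append((base + base) * (15 * 7))
for height in base:
    p = base + 7
    height = p
base = base - p
p = base[base]
m = base

5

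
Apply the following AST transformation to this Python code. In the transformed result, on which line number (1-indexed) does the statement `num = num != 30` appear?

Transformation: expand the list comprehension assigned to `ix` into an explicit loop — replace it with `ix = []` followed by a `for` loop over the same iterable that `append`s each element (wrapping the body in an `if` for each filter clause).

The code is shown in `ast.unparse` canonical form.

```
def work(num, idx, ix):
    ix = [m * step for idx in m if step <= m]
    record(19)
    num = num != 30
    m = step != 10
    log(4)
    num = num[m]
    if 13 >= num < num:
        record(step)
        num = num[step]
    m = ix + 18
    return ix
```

7

Transformed code:
def work(num, idx, ix):
    ix = []
    for idx in m:
        if step <= m:
            ix.append(m * step)
    record(19)
    num = num != 30
    m = step != 10
    log(4)
    num = num[m]
    if 13 >= num < num:
        record(step)
        num = num[step]
    m = ix + 18
    return ix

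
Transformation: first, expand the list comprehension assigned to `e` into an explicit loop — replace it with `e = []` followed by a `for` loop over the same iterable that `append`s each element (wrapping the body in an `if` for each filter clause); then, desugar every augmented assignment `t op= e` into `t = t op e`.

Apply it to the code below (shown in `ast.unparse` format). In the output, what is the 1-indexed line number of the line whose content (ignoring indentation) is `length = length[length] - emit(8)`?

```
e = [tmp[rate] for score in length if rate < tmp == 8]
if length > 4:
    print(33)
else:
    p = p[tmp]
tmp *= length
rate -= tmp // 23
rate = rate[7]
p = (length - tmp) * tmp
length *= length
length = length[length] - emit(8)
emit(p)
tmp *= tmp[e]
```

Transformed code:
e = []
for score in length:
    if rate < tmp == 8:
        e.append(tmp[rate])
if length > 4:
    print(33)
else:
    p = p[tmp]
tmp = tmp * length
rate = rate - tmp // 23
rate = rate[7]
p = (length - tmp) * tmp
length = length * length
length = length[length] - emit(8)
emit(p)
tmp = tmp * tmp[e]

14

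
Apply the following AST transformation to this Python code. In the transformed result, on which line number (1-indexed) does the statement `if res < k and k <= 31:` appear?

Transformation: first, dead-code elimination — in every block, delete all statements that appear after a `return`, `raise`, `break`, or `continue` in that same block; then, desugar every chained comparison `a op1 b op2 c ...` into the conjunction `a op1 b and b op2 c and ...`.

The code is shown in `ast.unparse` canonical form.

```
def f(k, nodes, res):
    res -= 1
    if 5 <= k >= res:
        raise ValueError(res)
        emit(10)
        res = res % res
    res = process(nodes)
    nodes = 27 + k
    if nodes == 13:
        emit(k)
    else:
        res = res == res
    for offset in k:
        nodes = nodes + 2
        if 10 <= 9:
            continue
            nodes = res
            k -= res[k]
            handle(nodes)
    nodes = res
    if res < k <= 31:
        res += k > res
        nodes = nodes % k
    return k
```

16

Transformed code:
def f(k, nodes, res):
    res -= 1
    if 5 <= k and k >= res:
        raise ValueError(res)
    res = process(nodes)
    nodes = 27 + k
    if nodes == 13:
        emit(k)
    else:
        res = res == res
    for offset in k:
        nodes = nodes + 2
        if 10 <= 9:
            continue
    nodes = res
    if res < k and k <= 31:
        res += k > res
        nodes = nodes % k
    return k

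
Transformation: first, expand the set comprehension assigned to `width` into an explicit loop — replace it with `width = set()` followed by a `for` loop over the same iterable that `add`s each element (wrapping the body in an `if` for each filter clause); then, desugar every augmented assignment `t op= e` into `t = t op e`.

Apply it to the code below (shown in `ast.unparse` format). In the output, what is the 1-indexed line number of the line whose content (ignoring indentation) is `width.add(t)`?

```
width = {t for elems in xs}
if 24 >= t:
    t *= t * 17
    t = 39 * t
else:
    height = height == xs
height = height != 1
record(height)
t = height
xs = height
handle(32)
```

3

Transformed code:
width = set()
for elems in xs:
    width.add(t)
if 24 >= t:
    t = t * (t * 17)
    t = 39 * t
else:
    height = height == xs
height = height != 1
record(height)
t = height
xs = height
handle(32)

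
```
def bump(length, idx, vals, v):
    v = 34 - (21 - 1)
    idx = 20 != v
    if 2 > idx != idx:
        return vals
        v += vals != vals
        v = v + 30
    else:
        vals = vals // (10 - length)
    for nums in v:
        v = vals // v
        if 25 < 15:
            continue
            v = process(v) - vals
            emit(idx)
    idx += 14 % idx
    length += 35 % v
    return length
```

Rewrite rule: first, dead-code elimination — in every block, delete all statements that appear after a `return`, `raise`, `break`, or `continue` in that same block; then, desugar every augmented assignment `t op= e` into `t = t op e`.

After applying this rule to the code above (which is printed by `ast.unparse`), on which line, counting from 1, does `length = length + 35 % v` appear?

Transformed code:
def bump(length, idx, vals, v):
    v = 34 - (21 - 1)
    idx = 20 != v
    if 2 > idx != idx:
        return vals
    else:
        vals = vals // (10 - length)
    for nums in v:
        v = vals // v
        if 25 < 15:
            continue
    idx = idx + 14 % idx
    length = length + 35 % v
    return length

13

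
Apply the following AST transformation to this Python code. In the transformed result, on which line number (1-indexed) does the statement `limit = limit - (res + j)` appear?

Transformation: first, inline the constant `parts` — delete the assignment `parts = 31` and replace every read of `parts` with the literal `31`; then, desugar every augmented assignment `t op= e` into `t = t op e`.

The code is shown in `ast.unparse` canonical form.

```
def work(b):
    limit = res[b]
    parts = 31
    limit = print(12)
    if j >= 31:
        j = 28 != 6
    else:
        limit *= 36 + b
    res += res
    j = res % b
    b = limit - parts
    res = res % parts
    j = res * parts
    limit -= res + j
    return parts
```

Transformed code:
def work(b):
    limit = res[b]
    limit = print(12)
    if j >= 31:
        j = 28 != 6
    else:
        limit = limit * (36 + b)
    res = res + res
    j = res % b
    b = limit - 31
    res = res % 31
    j = res * 31
    limit = limit - (res + j)
    return 31

13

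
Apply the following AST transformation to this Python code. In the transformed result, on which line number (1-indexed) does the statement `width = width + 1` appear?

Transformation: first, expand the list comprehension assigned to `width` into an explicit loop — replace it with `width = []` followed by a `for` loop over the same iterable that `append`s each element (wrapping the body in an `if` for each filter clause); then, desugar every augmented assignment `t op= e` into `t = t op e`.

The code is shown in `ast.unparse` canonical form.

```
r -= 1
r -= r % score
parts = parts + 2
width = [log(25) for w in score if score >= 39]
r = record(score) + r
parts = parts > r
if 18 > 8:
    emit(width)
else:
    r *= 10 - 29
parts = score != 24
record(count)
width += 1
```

16

Transformed code:
r = r - 1
r = r - r % score
parts = parts + 2
width = []
for w in score:
    if score >= 39:
        width.append(log(25))
r = record(score) + r
parts = parts > r
if 18 > 8:
    emit(width)
else:
    r = r * (10 - 29)
parts = score != 24
record(count)
width = width + 1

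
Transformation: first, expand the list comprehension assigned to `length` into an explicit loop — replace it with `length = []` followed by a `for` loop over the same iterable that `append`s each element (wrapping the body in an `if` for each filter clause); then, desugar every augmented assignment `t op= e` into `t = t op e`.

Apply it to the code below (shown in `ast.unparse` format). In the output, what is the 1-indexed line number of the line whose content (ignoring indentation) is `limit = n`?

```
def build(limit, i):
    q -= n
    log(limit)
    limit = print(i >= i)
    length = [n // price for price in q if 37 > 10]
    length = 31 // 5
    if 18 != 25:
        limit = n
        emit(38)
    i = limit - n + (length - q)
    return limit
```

Transformed code:
def build(limit, i):
    q = q - n
    log(limit)
    limit = print(i >= i)
    length = []
    for price in q:
        if 37 > 10:
            length.append(n // price)
    length = 31 // 5
    if 18 != 25:
        limit = n
        emit(38)
    i = limit - n + (length - q)
    return limit

11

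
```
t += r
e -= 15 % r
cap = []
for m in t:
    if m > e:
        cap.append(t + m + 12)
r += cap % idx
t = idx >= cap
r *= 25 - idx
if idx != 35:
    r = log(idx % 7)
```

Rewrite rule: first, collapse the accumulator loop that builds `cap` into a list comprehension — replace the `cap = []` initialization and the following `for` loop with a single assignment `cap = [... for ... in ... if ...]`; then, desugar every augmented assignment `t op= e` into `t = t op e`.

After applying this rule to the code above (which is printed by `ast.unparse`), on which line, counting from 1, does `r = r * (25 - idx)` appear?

Transformed code:
t = t + r
e = e - 15 % r
cap = [t + m + 12 for m in t if m > e]
r = r + cap % idx
t = idx >= cap
r = r * (25 - idx)
if idx != 35:
    r = log(idx % 7)

6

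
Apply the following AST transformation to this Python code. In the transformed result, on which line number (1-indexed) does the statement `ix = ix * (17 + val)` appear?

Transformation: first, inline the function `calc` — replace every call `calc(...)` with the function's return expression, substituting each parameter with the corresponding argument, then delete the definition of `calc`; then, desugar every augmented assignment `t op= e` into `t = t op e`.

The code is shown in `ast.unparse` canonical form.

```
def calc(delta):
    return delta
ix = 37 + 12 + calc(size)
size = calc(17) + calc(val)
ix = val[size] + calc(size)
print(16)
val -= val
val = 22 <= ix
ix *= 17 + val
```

7

Transformed code:
ix = 37 + 12 + size
size = 17 + val
ix = val[size] + size
print(16)
val = val - val
val = 22 <= ix
ix = ix * (17 + val)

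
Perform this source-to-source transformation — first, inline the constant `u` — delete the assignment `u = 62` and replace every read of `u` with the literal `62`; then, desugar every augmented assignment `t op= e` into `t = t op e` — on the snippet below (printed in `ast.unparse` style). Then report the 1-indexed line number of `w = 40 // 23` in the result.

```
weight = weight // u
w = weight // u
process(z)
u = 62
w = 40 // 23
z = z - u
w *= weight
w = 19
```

Transformed code:
weight = weight // 62
w = weight // 62
process(z)
w = 40 // 23
z = z - 62
w = w * weight
w = 19

4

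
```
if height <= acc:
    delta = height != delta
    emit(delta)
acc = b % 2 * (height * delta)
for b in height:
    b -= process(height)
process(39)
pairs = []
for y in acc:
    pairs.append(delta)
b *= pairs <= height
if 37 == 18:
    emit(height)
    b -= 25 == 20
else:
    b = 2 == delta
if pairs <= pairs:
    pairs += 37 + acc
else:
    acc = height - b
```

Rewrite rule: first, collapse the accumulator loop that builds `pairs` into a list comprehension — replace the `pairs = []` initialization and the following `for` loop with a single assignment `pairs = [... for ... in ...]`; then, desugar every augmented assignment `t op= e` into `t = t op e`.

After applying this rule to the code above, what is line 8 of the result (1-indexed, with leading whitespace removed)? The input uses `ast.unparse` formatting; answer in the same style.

pairs = [delta for y in acc]

Transformed code:
if height <= acc:
    delta = height != delta
    emit(delta)
acc = b % 2 * (height * delta)
for b in height:
    b = b - process(height)
process(39)
pairs = [delta for y in acc]
b = b * (pairs <= height)
if 37 == 18:
    emit(height)
    b = b - (25 == 20)
else:
    b = 2 == delta
if pairs <= pairs:
    pairs = pairs + (37 + acc)
else:
    acc = height - b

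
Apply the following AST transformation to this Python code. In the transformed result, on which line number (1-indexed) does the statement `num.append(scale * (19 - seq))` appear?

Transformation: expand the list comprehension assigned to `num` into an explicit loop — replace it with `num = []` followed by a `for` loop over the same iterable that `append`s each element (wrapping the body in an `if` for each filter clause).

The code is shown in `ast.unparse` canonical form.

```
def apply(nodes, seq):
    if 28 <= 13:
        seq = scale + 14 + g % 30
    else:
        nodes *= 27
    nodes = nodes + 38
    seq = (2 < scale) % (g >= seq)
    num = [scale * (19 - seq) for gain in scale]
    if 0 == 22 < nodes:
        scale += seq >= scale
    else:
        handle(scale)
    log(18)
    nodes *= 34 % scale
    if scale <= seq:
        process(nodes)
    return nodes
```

10

Transformed code:
def apply(nodes, seq):
    if 28 <= 13:
        seq = scale + 14 + g % 30
    else:
        nodes *= 27
    nodes = nodes + 38
    seq = (2 < scale) % (g >= seq)
    num = []
    for gain in scale:
        num.append(scale * (19 - seq))
    if 0 == 22 < nodes:
        scale += seq >= scale
    else:
        handle(scale)
    log(18)
    nodes *= 34 % scale
    if scale <= seq:
        process(nodes)
    return nodes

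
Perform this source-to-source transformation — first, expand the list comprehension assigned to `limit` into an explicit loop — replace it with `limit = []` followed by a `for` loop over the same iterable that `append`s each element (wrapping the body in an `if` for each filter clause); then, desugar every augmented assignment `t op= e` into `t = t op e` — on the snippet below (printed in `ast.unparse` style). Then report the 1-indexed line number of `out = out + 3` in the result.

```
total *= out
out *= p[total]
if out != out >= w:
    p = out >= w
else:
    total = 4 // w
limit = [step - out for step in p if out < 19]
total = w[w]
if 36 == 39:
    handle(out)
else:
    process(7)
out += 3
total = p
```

16

Transformed code:
total = total * out
out = out * p[total]
if out != out >= w:
    p = out >= w
else:
    total = 4 // w
limit = []
for step in p:
    if out < 19:
        limit.append(step - out)
total = w[w]
if 36 == 39:
    handle(out)
else:
    process(7)
out = out + 3
total = p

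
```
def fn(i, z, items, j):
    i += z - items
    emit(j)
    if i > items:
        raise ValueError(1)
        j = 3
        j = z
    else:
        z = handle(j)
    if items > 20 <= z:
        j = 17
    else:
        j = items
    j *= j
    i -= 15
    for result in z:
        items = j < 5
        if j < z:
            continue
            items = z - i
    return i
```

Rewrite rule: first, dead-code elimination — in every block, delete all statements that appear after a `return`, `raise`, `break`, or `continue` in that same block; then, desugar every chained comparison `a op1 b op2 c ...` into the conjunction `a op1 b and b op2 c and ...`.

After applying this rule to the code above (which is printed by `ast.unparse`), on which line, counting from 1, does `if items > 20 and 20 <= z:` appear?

8

Transformed code:
def fn(i, z, items, j):
    i += z - items
    emit(j)
    if i > items:
        raise ValueError(1)
    else:
        z = handle(j)
    if items > 20 and 20 <= z:
        j = 17
    else:
        j = items
    j *= j
    i -= 15
    for result in z:
        items = j < 5
        if j < z:
            continue
    return i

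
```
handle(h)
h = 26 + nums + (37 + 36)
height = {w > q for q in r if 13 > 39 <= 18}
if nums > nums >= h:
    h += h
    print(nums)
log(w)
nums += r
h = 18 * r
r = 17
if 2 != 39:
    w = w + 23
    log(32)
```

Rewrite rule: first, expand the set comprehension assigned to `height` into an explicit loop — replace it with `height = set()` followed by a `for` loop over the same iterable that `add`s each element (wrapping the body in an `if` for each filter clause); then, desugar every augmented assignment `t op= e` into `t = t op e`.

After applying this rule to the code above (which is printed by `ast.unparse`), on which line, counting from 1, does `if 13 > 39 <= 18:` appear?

Transformed code:
handle(h)
h = 26 + nums + (37 + 36)
height = set()
for q in r:
    if 13 > 39 <= 18:
        height.add(w > q)
if nums > nums >= h:
    h = h + h
    print(nums)
log(w)
nums = nums + r
h = 18 * r
r = 17
if 2 != 39:
    w = w + 23
    log(32)

5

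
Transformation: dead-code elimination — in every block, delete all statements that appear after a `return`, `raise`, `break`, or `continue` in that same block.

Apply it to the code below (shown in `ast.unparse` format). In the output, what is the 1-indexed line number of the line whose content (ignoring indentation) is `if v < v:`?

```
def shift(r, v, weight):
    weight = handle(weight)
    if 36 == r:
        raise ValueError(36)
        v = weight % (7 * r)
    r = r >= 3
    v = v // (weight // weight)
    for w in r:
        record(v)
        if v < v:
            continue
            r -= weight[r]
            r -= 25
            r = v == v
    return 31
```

9

Transformed code:
def shift(r, v, weight):
    weight = handle(weight)
    if 36 == r:
        raise ValueError(36)
    r = r >= 3
    v = v // (weight // weight)
    for w in r:
        record(v)
        if v < v:
            continue
    return 31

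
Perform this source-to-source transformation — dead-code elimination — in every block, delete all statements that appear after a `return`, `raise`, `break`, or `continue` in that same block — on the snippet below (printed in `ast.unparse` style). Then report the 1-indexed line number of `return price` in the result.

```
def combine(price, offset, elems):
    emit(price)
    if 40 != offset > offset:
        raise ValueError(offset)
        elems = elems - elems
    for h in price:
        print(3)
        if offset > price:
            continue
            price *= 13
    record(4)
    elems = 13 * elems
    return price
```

Transformed code:
def combine(price, offset, elems):
    emit(price)
    if 40 != offset > offset:
        raise ValueError(offset)
    for h in price:
        print(3)
        if offset > price:
            continue
    record(4)
    elems = 13 * elems
    return price

11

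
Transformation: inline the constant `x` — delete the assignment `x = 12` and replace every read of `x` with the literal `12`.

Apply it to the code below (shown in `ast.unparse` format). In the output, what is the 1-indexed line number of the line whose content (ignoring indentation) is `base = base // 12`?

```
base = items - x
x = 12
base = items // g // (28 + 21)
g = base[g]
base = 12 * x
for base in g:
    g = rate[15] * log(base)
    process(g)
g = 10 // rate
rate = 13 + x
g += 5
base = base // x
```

11

Transformed code:
base = items - 12
base = items // g // (28 + 21)
g = base[g]
base = 12 * 12
for base in g:
    g = rate[15] * log(base)
    process(g)
g = 10 // rate
rate = 13 + 12
g += 5
base = base // 12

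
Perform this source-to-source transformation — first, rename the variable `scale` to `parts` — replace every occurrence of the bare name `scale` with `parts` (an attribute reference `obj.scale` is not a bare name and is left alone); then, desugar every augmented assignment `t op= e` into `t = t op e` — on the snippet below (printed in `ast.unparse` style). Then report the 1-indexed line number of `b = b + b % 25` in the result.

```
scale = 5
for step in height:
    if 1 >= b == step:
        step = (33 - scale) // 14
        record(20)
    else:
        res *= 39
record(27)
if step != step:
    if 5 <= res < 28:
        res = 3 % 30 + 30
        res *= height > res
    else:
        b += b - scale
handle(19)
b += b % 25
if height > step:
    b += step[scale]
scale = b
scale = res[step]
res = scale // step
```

16

Transformed code:
parts = 5
for step in height:
    if 1 >= b == step:
        step = (33 - parts) // 14
        record(20)
    else:
        res = res * 39
record(27)
if step != step:
    if 5 <= res < 28:
        res = 3 % 30 + 30
        res = res * (height > res)
    else:
        b = b + (b - parts)
handle(19)
b = b + b % 25
if height > step:
    b = b + step[parts]
parts = b
parts = res[step]
res = parts // step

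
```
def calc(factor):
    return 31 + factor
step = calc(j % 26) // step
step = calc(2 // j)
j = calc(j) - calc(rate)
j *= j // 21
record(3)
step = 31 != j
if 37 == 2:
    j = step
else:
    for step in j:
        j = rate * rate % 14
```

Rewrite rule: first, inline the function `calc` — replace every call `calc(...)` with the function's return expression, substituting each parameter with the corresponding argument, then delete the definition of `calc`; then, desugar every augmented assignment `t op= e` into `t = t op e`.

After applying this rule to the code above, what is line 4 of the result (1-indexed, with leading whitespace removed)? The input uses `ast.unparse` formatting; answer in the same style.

Transformed code:
step = (31 + j % 26) // step
step = 31 + 2 // j
j = 31 + j - (31 + rate)
j = j * (j // 21)
record(3)
step = 31 != j
if 37 == 2:
    j = step
else:
    for step in j:
        j = rate * rate % 14

j = j * (j // 21)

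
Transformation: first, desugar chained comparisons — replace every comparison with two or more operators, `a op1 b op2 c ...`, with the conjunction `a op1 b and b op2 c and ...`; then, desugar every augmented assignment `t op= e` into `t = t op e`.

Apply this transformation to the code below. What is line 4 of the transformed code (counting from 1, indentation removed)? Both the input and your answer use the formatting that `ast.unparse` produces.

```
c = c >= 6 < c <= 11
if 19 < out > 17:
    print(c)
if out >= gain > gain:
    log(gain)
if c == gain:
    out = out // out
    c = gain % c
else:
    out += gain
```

Transformed code:
c = c >= 6 and 6 < c and (c <= 11)
if 19 < out and out > 17:
    print(c)
if out >= gain and gain > gain:
    log(gain)
if c == gain:
    out = out // out
    c = gain % c
else:
    out = out + gain

if out >= gain and gain > gain:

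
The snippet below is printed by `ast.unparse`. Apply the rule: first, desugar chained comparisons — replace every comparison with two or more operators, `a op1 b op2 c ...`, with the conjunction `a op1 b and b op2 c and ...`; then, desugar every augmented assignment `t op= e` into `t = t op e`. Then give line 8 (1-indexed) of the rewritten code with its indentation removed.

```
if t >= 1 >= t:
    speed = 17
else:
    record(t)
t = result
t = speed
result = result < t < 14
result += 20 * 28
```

result = result + 20 * 28

Transformed code:
if t >= 1 and 1 >= t:
    speed = 17
else:
    record(t)
t = result
t = speed
result = result < t and t < 14
result = result + 20 * 28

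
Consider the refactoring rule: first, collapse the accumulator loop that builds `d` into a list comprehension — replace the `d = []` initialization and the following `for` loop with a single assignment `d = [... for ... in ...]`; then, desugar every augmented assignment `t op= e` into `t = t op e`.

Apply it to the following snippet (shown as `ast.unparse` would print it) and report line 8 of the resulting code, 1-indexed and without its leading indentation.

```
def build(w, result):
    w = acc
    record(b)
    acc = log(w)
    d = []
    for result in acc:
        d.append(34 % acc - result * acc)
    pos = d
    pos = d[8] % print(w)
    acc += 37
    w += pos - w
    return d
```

Transformed code:
def build(w, result):
    w = acc
    record(b)
    acc = log(w)
    d = [34 % acc - result * acc for result in acc]
    pos = d
    pos = d[8] % print(w)
    acc = acc + 37
    w = w + (pos - w)
    return d

acc = acc + 37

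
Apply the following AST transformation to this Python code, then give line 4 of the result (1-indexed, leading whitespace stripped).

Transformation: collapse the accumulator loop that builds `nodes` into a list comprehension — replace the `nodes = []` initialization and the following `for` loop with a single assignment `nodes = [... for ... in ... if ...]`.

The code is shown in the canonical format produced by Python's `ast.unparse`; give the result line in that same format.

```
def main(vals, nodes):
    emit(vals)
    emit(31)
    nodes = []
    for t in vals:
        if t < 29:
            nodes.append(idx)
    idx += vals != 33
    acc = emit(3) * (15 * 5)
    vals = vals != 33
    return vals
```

nodes = [idx for t in vals if t < 29]

Transformed code:
def main(vals, nodes):
    emit(vals)
    emit(31)
    nodes = [idx for t in vals if t < 29]
    idx += vals != 33
    acc = emit(3) * (15 * 5)
    vals = vals != 33
    return vals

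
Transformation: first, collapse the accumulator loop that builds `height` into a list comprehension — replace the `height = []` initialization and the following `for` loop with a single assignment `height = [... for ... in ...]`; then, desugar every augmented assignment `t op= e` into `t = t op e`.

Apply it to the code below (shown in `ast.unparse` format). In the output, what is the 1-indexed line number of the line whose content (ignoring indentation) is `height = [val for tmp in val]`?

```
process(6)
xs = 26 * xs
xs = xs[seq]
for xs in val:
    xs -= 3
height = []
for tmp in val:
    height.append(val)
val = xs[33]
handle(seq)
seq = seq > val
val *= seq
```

6

Transformed code:
process(6)
xs = 26 * xs
xs = xs[seq]
for xs in val:
    xs = xs - 3
height = [val for tmp in val]
val = xs[33]
handle(seq)
seq = seq > val
val = val * seq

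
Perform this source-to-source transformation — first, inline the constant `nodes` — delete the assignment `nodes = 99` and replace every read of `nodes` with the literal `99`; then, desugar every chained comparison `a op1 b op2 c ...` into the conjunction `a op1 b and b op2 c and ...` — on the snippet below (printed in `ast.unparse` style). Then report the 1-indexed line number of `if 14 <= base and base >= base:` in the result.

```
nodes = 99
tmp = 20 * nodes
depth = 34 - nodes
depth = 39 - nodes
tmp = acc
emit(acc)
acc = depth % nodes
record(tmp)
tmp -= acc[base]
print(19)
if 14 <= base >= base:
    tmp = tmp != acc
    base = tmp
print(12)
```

10

Transformed code:
tmp = 20 * 99
depth = 34 - 99
depth = 39 - 99
tmp = acc
emit(acc)
acc = depth % 99
record(tmp)
tmp -= acc[base]
print(19)
if 14 <= base and base >= base:
    tmp = tmp != acc
    base = tmp
print(12)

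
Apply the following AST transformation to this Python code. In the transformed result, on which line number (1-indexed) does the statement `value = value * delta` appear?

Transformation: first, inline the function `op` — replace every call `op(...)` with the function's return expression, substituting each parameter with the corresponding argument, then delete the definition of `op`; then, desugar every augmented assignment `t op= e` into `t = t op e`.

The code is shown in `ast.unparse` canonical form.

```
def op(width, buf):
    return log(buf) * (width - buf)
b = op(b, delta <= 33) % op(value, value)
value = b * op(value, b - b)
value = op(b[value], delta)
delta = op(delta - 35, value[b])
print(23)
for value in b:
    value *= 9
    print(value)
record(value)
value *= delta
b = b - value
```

10

Transformed code:
b = log(delta <= 33) * (b - (delta <= 33)) % (log(value) * (value - value))
value = b * (log(b - b) * (value - (b - b)))
value = log(delta) * (b[value] - delta)
delta = log(value[b]) * (delta - 35 - value[b])
print(23)
for value in b:
    value = value * 9
    print(value)
record(value)
value = value * delta
b = b - value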